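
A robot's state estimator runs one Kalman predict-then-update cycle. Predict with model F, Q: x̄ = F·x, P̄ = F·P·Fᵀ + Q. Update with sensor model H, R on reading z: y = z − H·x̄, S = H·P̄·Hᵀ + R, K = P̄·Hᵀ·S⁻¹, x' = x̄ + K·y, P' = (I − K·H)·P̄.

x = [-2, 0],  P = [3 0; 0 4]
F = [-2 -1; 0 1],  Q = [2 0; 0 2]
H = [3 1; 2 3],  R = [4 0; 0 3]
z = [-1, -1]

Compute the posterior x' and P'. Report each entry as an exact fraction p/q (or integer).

x̄ = F·x = [4, 0]
P̄ = F·P·Fᵀ + Q = [18 -4; -4 6]
y = z − H·x̄ = [-13, -9]
S = H·P̄·Hᵀ + R = [148 82; 82 81]
K = P̄·Hᵀ·S⁻¹ = [1041/2632 -137/1316; -653/2632 493/1316]
x' = x̄ + K·y = [-77/376, -55/376]
P' = (I − K·H)·P̄ = [951/1316 -771/1316; -771/1316 1007/1316]

x' = [-77/376, -55/376]
P' = [951/1316 -771/1316; -771/1316 1007/1316]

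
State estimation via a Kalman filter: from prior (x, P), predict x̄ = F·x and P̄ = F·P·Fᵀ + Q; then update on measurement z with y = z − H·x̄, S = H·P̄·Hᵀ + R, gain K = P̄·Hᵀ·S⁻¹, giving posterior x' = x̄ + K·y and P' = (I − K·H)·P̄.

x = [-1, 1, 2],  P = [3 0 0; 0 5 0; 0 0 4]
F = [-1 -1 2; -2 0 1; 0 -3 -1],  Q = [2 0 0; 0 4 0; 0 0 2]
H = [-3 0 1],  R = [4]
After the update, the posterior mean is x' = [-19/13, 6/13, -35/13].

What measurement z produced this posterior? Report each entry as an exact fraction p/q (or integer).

z = [2]

x̄ = F·x = [4, 4, -5]
P̄ = F·P·Fᵀ + Q = [26 14 7; 14 20 -4; 7 -4 51]
S = H·P̄·Hᵀ + R = [247]
K = P̄·Hᵀ·S⁻¹ = [-71/247; -46/247; 30/247]
x' − x̄ = [-71/13, -46/13, 30/13] = K·y
y = (KᵀK)⁻¹·Kᵀ·(x' − x̄) = [19]
z = y + H·x̄ = [19] + [-17] = [2]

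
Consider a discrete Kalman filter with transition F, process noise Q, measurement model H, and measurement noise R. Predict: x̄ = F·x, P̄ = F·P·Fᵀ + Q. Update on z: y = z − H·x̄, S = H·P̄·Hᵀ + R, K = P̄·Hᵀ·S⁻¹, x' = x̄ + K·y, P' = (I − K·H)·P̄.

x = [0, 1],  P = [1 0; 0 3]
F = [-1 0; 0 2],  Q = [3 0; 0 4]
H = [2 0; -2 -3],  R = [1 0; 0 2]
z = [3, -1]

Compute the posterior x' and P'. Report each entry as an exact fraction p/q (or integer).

x̄ = F·x = [0, 2]
P̄ = F·P·Fᵀ + Q = [4 0; 0 16]
y = z − H·x̄ = [3, 5]
S = H·P̄·Hᵀ + R = [17 -16; -16 162]
K = P̄·Hᵀ·S⁻¹ = [584/1249 -4/1249; -384/1249 -408/1249]
x' = x̄ + K·y = [1732/1249, -694/1249]
P' = (I − K·H)·P̄ = [292/1249 -192/1249; -192/1249 400/1249]

x' = [1732/1249, -694/1249]
P' = [292/1249 -192/1249; -192/1249 400/1249]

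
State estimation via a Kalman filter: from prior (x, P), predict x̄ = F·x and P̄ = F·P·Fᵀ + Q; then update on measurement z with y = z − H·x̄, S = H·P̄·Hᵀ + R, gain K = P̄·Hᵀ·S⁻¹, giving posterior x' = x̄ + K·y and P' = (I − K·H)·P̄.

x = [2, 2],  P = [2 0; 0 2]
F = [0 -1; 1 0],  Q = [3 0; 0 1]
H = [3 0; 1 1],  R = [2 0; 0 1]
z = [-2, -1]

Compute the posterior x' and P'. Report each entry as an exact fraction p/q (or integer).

x' = [-83/99, 25/66]
P' = [20/99 -5/33; -5/33 19/22]

x̄ = F·x = [-2, 2]
P̄ = F·P·Fᵀ + Q = [5 0; 0 3]
y = z − H·x̄ = [4, -1]
S = H·P̄·Hᵀ + R = [47 15; 15 9]
K = P̄·Hᵀ·S⁻¹ = [10/33 5/99; -5/22 47/66]
x' = x̄ + K·y = [-83/99, 25/66]
P' = (I − K·H)·P̄ = [20/99 -5/33; -5/33 19/22]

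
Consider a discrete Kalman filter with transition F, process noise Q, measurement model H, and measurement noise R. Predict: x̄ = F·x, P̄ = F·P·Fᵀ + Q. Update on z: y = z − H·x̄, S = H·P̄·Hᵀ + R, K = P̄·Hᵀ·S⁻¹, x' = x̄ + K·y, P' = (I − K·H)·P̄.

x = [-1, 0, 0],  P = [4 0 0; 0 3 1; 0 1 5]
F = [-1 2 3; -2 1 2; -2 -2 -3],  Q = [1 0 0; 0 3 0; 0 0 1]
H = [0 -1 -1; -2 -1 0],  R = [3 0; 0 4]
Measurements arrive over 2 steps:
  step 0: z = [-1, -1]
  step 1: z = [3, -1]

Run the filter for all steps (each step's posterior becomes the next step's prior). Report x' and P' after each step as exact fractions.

step 0: x' = [12125/44549, 21283/44549, 28225/44549], P' = [37925/44549 -11414/44549 -4489/44549; -11414/44549 70856/44549 -39062/44549; -4489/44549 -39062/44549 135965/44549]
step 1: x' = [148172494/189492991, -87459657/189492991, -460811319/189492991], P' = [157815807/189492991 -47221246/189492991 -23144348/189492991; -47221246/189492991 300871864/189492991 -158765848/189492991; -23144348/189492991 -158765848/189492991 502438750/189492991]

step 0: x̄ = F·x = [1, 2, 2]
step 0: P̄ = F·P·Fᵀ + Q = [74 51 -61; 51 46 -27; -61 -27 86]
step 0: y = z − H·x̄ = [3, 3]
step 0: S = H·P̄·Hᵀ + R = [81 -1; -1 550]
step 0: K = P̄·Hᵀ·S⁻¹ = [5301/44549 -16109/44549; -10598/44549 -12007/44549; -32301/44549 12010/44549]
step 0: x' = x̄ + K·y = [12125/44549, 21283/44549, 28225/44549]
step 0: P' = (I − K·H)·P̄ = [37925/44549 -11414/44549 -4489/44549; -11414/44549 70856/44549 -39062/44549; -4489/44549 -39062/44549 135965/44549]
step 1: x̄ = F·x = [115116/44549, 53483/44549, -151491/44549]
step 1: P̄ = F·P·Fᵀ + Q = [1193429/44549 852900/44549 -926220/44549; 852900/44549 825383/44549 -564174/44549; -926220/44549 -564174/44549 1089434/44549]
step 1: y = z − H·x̄ = [35639/44549, 239166/44549]
step 1: S = H·P̄·Hᵀ + R = [920116/44549 114569/44549; 114569/44549 9188895/44549]
step 1: K = P̄·Hᵀ·S⁻¹ = [23455198/189492991 -67102592/189492991; -47368672/189492991 -51607343/189492991; -114557634/189492991 51263636/189492991]
step 1: x' = x̄ + K·y = [148172494/189492991, -87459657/189492991, -460811319/189492991]
step 1: P' = (I − K·H)·P̄ = [157815807/189492991 -47221246/189492991 -23144348/189492991; -47221246/189492991 300871864/189492991 -158765848/189492991; -23144348/189492991 -158765848/189492991 502438750/189492991]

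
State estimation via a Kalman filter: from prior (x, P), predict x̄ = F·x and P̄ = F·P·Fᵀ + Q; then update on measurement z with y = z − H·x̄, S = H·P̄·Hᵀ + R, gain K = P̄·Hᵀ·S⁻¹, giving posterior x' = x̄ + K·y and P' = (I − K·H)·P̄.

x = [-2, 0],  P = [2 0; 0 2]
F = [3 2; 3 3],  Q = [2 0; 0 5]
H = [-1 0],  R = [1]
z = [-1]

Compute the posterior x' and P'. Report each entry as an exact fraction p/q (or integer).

x' = [22/29, 36/29]
P' = [28/29 30/29; 30/29 289/29]

x̄ = F·x = [-6, -6]
P̄ = F·P·Fᵀ + Q = [28 30; 30 41]
y = z − H·x̄ = [-7]
S = H·P̄·Hᵀ + R = [29]
K = P̄·Hᵀ·S⁻¹ = [-28/29; -30/29]
x' = x̄ + K·y = [22/29, 36/29]
P' = (I − K·H)·P̄ = [28/29 30/29; 30/29 289/29]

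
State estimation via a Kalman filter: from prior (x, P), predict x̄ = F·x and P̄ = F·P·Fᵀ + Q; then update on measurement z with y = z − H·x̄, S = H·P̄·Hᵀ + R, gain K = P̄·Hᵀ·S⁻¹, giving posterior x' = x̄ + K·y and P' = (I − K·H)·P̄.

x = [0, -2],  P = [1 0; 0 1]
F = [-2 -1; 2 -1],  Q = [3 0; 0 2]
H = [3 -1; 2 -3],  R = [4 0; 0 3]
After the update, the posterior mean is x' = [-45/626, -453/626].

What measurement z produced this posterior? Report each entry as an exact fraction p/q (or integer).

x̄ = F·x = [2, 2]
P̄ = F·P·Fᵀ + Q = [8 -3; -3 7]
S = H·P̄·Hᵀ + R = [101 102; 102 134]
K = P̄·Hᵀ·S⁻¹ = [534/1565 -229/3130; 61/313 -219/626]
x' − x̄ = [-1297/626, -1705/626] = K·y
y = (KᵀK)⁻¹·Kᵀ·(x' − x̄) = [-5, 5]
z = y + H·x̄ = [-5, 5] + [4, -2] = [-1, 3]

z = [-1, 3]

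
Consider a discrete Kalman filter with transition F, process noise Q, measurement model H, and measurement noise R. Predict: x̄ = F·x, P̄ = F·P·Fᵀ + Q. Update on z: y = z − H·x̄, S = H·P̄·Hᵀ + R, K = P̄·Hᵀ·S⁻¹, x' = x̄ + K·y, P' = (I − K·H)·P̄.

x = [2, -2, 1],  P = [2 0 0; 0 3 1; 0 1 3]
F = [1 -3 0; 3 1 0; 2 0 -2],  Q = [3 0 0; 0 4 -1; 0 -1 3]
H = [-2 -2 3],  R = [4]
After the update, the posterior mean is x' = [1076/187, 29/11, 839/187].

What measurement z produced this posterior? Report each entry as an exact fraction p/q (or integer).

x̄ = F·x = [8, 4, 2]
P̄ = F·P·Fᵀ + Q = [32 -3 10; -3 25 9; 10 9 23]
S = H·P̄·Hᵀ + R = [187]
K = P̄·Hᵀ·S⁻¹ = [-28/187; -1/11; 31/187]
x' − x̄ = [-420/187, -15/11, 465/187] = K·y
y = (KᵀK)⁻¹·Kᵀ·(x' − x̄) = [15]
z = y + H·x̄ = [15] + [-18] = [-3]

z = [-3]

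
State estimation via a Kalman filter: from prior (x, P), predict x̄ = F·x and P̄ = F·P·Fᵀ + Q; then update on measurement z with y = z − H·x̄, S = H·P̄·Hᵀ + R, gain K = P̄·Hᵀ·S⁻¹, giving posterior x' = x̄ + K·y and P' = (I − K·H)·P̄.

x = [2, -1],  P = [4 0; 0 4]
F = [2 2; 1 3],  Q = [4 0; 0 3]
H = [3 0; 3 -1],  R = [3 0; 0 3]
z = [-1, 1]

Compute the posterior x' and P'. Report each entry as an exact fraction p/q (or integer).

x' = [-6/17, -38/17]
P' = [316/1037 834/1037; 834/1037 9561/2074]

x̄ = F·x = [2, -1]
P̄ = F·P·Fᵀ + Q = [36 32; 32 43]
y = z − H·x̄ = [-7, -6]
S = H·P̄·Hᵀ + R = [327 228; 228 178]
K = P̄·Hᵀ·S⁻¹ = [316/1037 38/1037; 834/1037 -1519/2074]
x' = x̄ + K·y = [-6/17, -38/17]
P' = (I − K·H)·P̄ = [316/1037 834/1037; 834/1037 9561/2074]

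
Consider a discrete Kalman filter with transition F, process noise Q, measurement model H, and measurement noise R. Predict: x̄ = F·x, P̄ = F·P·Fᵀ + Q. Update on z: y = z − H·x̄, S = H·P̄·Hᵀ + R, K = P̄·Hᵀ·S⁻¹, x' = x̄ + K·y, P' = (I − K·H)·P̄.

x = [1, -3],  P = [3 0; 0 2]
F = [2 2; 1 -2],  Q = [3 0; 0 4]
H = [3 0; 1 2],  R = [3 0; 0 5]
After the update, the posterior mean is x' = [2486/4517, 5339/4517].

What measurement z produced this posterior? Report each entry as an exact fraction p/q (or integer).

x̄ = F·x = [-4, 7]
P̄ = F·P·Fᵀ + Q = [23 -2; -2 15]
S = H·P̄·Hᵀ + R = [210 57; 57 80]
K = P̄·Hᵀ·S⁻¹ = [1479/4517 19/4517; -692/4517 2074/4517]
x' − x̄ = [20554/4517, -26280/4517] = K·y
y = (KᵀK)⁻¹·Kᵀ·(x' − x̄) = [14, -8]
z = y + H·x̄ = [14, -8] + [-12, 10] = [2, 2]

z = [2, 2]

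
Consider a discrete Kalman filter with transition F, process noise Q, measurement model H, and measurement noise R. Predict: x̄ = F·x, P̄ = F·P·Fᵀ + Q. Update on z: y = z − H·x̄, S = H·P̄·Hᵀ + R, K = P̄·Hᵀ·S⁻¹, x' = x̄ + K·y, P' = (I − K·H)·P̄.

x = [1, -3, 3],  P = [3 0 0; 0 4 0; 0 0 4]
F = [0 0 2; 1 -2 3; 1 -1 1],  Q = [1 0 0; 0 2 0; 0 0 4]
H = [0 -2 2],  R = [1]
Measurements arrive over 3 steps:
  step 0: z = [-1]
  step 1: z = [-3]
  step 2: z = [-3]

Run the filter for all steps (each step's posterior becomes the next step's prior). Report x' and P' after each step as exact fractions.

step 0: x' = [86/105, 524/105, 463/105], P' = [761/105 344/105 328/105; 344/105 1361/105 1327/105; 328/105 1327/105 1319/105]
step 1: x' = [45610/7941, 14885/7941, 2729/7941], P' = [145057/7941 60014/7941 57392/7941; 60014/7941 90334/7941 88465/7941; 57392/7941 88465/7941 88555/7941]
step 2: x' = [2291398/561301, 3454577/561301, 2633964/561301], P' = [9766321/561301 6065894/561301 5888604/561301; 6065894/561301 12138446/561301 11975051/561301; 5888604/561301 11975051/561301 11949996/561301]

step 0: x̄ = F·x = [6, 16, 7]
step 0: P̄ = F·P·Fᵀ + Q = [17 24 8; 24 57 23; 8 23 15]
step 0: y = z − H·x̄ = [17]
step 0: S = H·P̄·Hᵀ + R = [105]
step 0: K = P̄·Hᵀ·S⁻¹ = [-32/105; -68/105; -16/105]
step 0: x' = x̄ + K·y = [86/105, 524/105, 463/105]
step 0: P' = (I − K·H)·P̄ = [761/105 344/105 328/105; 344/105 1361/105 1327/105; 328/105 1327/105 1319/105]
step 1: x̄ = F·x = [926/105, 61/15, 5/21]
step 1: P̄ = F·P·Fᵀ + Q = [5381/105 466/15 128/21; 466/15 422/15 31/3; 128/21 31/3 235/21]
step 1: y = z − H·x̄ = [163/35]
step 1: S = H·P̄·Hᵀ + R = [2647/35]
step 1: K = P̄·Hᵀ·S⁻¹ = [-1748/2647; -1246/2647; 60/2647]
step 1: x' = x̄ + K·y = [45610/7941, 14885/7941, 2729/7941]
step 1: P' = (I − K·H)·P̄ = [145057/7941 60014/7941 57392/7941; 60014/7941 90334/7941 88465/7941; 57392/7941 88465/7941 88555/7941]
step 2: x̄ = F·x = [5458/7941, 8009/2647, 33454/7941]
step 2: P̄ = F·P·Fᵀ + Q = [362161/7941 97418/2647 114964/7941; 97418/2647 120662/2647 66197/2647; 114964/7941 66197/2647 173536/7941]
step 2: y = z − H·x̄ = [-42677/7941]
step 2: S = H·P̄·Hᵀ + R = [561301/7941]
step 2: K = P̄·Hᵀ·S⁻¹ = [-354580/561301; -326790/561301; -50110/561301]
step 2: x' = x̄ + K·y = [2291398/561301, 3454577/561301, 2633964/561301]
step 2: P' = (I − K·H)·P̄ = [9766321/561301 6065894/561301 5888604/561301; 6065894/561301 12138446/561301 11975051/561301; 5888604/561301 11975051/561301 11949996/561301]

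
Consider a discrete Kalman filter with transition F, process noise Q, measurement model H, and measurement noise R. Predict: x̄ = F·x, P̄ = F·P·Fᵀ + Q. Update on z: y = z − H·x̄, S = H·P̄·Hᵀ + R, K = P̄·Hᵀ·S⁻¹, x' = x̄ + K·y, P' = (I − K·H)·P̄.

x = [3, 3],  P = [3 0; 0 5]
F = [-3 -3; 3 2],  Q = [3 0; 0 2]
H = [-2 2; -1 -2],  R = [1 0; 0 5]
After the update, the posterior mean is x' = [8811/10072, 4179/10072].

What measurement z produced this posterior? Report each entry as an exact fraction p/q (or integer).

x̄ = F·x = [-18, 15]
P̄ = F·P·Fᵀ + Q = [75 -57; -57 49]
S = H·P̄·Hᵀ + R = [953 -160; -160 48]
K = P̄·Hᵀ·S⁻¹ = [-402/1259 -5073/20144; 226/1259 -5153/20144]
x' − x̄ = [190107/10072, -146901/10072] = K·y
y = (KᵀK)⁻¹·Kᵀ·(x' − x̄) = [-67, 10]
z = y + H·x̄ = [-67, 10] + [66, -12] = [-1, -2]

z = [-1, -2]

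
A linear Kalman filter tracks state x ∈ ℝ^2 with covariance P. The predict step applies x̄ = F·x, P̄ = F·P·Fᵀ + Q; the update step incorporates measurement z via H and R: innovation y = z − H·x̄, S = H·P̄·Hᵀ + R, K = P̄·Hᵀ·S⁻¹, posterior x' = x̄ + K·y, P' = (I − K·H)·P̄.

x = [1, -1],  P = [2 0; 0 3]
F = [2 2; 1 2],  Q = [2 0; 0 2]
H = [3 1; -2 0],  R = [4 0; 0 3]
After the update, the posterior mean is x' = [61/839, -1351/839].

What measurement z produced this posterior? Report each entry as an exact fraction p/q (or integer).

x̄ = F·x = [0, -1]
P̄ = F·P·Fᵀ + Q = [22 16; 16 16]
S = H·P̄·Hᵀ + R = [314 -164; -164 91]
K = P̄·Hᵀ·S⁻¹ = [123/839 -184/839; 288/839 224/839]
x' − x̄ = [61/839, -512/839] = K·y
y = (KᵀK)⁻¹·Kᵀ·(x' − x̄) = [-1, -1]
z = y + H·x̄ = [-1, -1] + [-1, 0] = [-2, -1]

z = [-2, -1]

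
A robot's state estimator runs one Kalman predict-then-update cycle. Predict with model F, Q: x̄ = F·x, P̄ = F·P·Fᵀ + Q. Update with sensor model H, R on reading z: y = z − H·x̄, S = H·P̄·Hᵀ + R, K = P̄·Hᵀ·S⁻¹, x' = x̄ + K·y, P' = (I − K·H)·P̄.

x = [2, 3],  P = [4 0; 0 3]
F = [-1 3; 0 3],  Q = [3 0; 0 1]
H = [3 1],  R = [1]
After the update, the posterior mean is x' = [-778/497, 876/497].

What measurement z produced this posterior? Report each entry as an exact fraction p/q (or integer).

z = [-3]

x̄ = F·x = [7, 9]
P̄ = F·P·Fᵀ + Q = [34 27; 27 28]
S = H·P̄·Hᵀ + R = [497]
K = P̄·Hᵀ·S⁻¹ = [129/497; 109/497]
x' − x̄ = [-4257/497, -3597/497] = K·y
y = (KᵀK)⁻¹·Kᵀ·(x' − x̄) = [-33]
z = y + H·x̄ = [-33] + [30] = [-3]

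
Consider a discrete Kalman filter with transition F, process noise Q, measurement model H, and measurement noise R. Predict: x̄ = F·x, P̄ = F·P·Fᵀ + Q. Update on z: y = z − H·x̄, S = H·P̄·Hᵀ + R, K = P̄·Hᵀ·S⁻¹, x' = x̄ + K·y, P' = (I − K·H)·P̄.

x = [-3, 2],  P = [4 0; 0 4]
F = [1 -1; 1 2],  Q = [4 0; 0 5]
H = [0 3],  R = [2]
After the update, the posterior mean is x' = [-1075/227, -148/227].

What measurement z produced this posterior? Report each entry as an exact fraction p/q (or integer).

x̄ = F·x = [-5, 1]
P̄ = F·P·Fᵀ + Q = [12 -4; -4 25]
S = H·P̄·Hᵀ + R = [227]
K = P̄·Hᵀ·S⁻¹ = [-12/227; 75/227]
x' − x̄ = [60/227, -375/227] = K·y
y = (KᵀK)⁻¹·Kᵀ·(x' − x̄) = [-5]
z = y + H·x̄ = [-5] + [3] = [-2]

z = [-2]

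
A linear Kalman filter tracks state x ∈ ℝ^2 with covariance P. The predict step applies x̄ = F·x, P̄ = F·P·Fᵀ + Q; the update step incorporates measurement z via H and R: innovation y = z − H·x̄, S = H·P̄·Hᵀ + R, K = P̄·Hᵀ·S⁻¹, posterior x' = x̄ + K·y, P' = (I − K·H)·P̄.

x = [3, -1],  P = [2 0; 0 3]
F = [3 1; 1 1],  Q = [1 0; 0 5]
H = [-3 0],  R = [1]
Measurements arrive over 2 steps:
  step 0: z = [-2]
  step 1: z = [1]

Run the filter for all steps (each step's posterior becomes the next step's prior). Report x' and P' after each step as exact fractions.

step 0: x̄ = F·x = [8, 2]
step 0: P̄ = F·P·Fᵀ + Q = [22 9; 9 10]
step 0: y = z − H·x̄ = [22]
step 0: S = H·P̄·Hᵀ + R = [199]
step 0: K = P̄·Hᵀ·S⁻¹ = [-66/199; -27/199]
step 0: x' = x̄ + K·y = [140/199, -196/199]
step 0: P' = (I − K·H)·P̄ = [22/199 9/199; 9/199 1261/199]
step 1: x̄ = F·x = [224/199, -56/199]
step 1: P̄ = F·P·Fᵀ + Q = [1712/199 1363/199; 1363/199 2296/199]
step 1: y = z − H·x̄ = [871/199]
step 1: S = H·P̄·Hᵀ + R = [15607/199]
step 1: K = P̄·Hᵀ·S⁻¹ = [-5136/15607; -4089/15607]
step 1: x' = x̄ + K·y = [-4912/15607, -22289/15607]
step 1: P' = (I − K·H)·P̄ = [1712/15607 1363/15607; 1363/15607 96049/15607]

step 0: x' = [140/199, -196/199], P' = [22/199 9/199; 9/199 1261/199]
step 1: x' = [-4912/15607, -22289/15607], P' = [1712/15607 1363/15607; 1363/15607 96049/15607]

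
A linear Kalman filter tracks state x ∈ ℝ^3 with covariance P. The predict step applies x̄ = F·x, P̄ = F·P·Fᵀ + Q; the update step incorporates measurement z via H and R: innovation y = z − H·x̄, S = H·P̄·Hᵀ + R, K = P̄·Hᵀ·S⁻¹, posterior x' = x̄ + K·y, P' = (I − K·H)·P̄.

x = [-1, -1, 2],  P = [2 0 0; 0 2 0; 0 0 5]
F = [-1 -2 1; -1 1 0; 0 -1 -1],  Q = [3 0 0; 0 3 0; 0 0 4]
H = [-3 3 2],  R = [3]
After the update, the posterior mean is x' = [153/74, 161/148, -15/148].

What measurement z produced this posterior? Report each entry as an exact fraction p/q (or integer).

z = [-3]

x̄ = F·x = [5, 0, -1]
P̄ = F·P·Fᵀ + Q = [18 -2 -1; -2 7 -2; -1 -2 11]
S = H·P̄·Hᵀ + R = [296]
K = P̄·Hᵀ·S⁻¹ = [-31/148; 23/296; 19/296]
x' − x̄ = [-217/74, 161/148, 133/148] = K·y
y = (KᵀK)⁻¹·Kᵀ·(x' − x̄) = [14]
z = y + H·x̄ = [14] + [-17] = [-3]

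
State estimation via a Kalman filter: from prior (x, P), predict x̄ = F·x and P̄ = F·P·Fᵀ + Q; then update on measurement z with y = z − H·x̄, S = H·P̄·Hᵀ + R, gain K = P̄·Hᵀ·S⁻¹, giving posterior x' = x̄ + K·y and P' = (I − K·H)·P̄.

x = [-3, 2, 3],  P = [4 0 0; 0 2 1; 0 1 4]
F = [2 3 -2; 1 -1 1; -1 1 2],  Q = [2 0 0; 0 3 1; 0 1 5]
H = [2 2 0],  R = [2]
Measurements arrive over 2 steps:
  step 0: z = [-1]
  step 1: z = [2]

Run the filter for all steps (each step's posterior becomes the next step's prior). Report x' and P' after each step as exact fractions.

step 0: x̄ = F·x = [-6, -2, 11]
step 0: P̄ = F·P·Fᵀ + Q = [40 -1 -14; -1 11 2; -14 2 31]
step 0: y = z − H·x̄ = [15]
step 0: S = H·P̄·Hᵀ + R = [198]
step 0: K = P̄·Hᵀ·S⁻¹ = [13/33; 10/99; -4/33]
step 0: x' = x̄ + K·y = [-1/11, -16/33, 101/11]
step 0: P' = (I − K·H)·P̄ = [102/11 -293/33 -50/11; -293/33 889/99 146/33; -50/11 146/33 309/11]
step 1: x̄ = F·x = [-20, 316/33, 593/33]
step 1: P̄ = F·P·Fᵀ + Q = [109 -154/3 -314/3; -154/3 4867/99 1208/99; -314/3 1208/99 18736/99]
step 1: y = z − H·x̄ = [754/33]
step 1: S = H·P̄·Hᵀ + R = [22174/99]
step 1: K = P̄·Hᵀ·S⁻¹ = [5709/11087; -215/11087; -9154/11087]
step 1: x' = x̄ + K·y = [-91298/11087, 101254/11087, -9925/11087]
step 1: P' = (I − K·H)·P̄ = [550045/11087 -544336/11087 -104678/11087; -544336/11087 544121/11087 95524/11087; -104678/11087 95524/11087 405400/11087]

step 0: x' = [-1/11, -16/33, 101/11], P' = [102/11 -293/33 -50/11; -293/33 889/99 146/33; -50/11 146/33 309/11]
step 1: x' = [-91298/11087, 101254/11087, -9925/11087], P' = [550045/11087 -544336/11087 -104678/11087; -544336/11087 544121/11087 95524/11087; -104678/11087 95524/11087 405400/11087]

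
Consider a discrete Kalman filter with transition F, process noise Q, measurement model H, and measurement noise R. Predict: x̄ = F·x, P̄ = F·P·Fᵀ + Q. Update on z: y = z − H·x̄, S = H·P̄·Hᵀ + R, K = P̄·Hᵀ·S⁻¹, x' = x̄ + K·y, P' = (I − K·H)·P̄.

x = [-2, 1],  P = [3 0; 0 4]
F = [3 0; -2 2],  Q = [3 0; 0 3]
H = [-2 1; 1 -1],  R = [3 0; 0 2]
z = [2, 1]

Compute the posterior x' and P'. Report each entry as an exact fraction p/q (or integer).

x' = [-1908/1349, -2021/1349]
P' = [3210/1349 4134/1349; 4134/1349 6852/1349]

x̄ = F·x = [-6, 6]
P̄ = F·P·Fᵀ + Q = [30 -18; -18 31]
y = z − H·x̄ = [-16, 13]
S = H·P̄·Hᵀ + R = [226 -145; -145 99]
K = P̄·Hᵀ·S⁻¹ = [-762/1349 -462/1349; -472/1349 -1359/1349]
x' = x̄ + K·y = [-1908/1349, -2021/1349]
P' = (I − K·H)·P̄ = [3210/1349 4134/1349; 4134/1349 6852/1349]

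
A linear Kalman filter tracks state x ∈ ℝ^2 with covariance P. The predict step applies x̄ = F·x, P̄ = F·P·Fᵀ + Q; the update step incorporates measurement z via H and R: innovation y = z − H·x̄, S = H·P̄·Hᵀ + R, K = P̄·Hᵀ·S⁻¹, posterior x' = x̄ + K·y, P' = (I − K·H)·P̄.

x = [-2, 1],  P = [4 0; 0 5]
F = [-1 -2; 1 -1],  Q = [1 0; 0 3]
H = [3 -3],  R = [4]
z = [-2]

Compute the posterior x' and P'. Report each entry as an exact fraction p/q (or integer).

x̄ = F·x = [0, -3]
P̄ = F·P·Fᵀ + Q = [25 6; 6 12]
y = z − H·x̄ = [-11]
S = H·P̄·Hᵀ + R = [229]
K = P̄·Hᵀ·S⁻¹ = [57/229; -18/229]
x' = x̄ + K·y = [-627/229, -489/229]
P' = (I − K·H)·P̄ = [2476/229 2400/229; 2400/229 2424/229]

x' = [-627/229, -489/229]
P' = [2476/229 2400/229; 2400/229 2424/229]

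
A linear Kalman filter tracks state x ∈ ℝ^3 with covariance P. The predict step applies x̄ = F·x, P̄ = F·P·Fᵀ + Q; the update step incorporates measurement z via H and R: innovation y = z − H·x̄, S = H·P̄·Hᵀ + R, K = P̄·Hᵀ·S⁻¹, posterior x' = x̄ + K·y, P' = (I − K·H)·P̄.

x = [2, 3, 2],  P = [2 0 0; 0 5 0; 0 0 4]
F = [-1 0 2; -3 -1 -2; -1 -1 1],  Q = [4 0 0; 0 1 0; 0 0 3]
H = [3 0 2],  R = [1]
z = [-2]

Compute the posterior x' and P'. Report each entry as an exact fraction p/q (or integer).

x̄ = F·x = [2, -13, -3]
P̄ = F·P·Fᵀ + Q = [22 -10 10; -10 40 3; 10 3 14]
y = z − H·x̄ = [-2]
S = H·P̄·Hᵀ + R = [375]
K = P̄·Hᵀ·S⁻¹ = [86/375; -8/125; 58/375]
x' = x̄ + K·y = [578/375, -1609/125, -1241/375]
P' = (I − K·H)·P̄ = [854/375 -562/125 -1238/375; -562/125 4808/125 839/125; -1238/375 839/125 1886/375]

x' = [578/375, -1609/125, -1241/375]
P' = [854/375 -562/125 -1238/375; -562/125 4808/125 839/125; -1238/375 839/125 1886/375]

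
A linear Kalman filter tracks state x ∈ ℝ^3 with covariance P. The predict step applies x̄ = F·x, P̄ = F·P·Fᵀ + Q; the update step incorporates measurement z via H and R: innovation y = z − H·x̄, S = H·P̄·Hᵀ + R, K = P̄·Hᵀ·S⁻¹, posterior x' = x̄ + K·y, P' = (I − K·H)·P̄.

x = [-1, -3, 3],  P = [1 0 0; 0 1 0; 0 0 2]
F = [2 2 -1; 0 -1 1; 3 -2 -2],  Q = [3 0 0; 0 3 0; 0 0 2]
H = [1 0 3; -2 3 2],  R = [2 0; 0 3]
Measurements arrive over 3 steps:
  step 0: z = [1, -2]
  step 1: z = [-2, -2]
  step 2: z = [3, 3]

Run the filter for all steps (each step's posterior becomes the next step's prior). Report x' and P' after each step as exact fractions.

step 0: x' = [-12211/42302, -17685/21151, 14301/42302], P' = [111925/42302 43937/21151 -32645/42302; 43937/21151 42860/21151 -15661/21151; -32645/42302 -15661/21151 18649/42302]
step 1: x' = [-395469187/1599829501, -607278219/1599829501, -883640003/1599829501], P' = [3422727378/1599829501 2540800131/1599829501 -890886960/1599829501; 2540800131/1599829501 2496008973/1599829501 -863623281/1599829501; -890886960/1599829501 -863623281/1599829501 564852324/1599829501]
step 2: x' = [-28390201984365/47599716264301, -9352468607390/47599716264301, 57013190658558/47599716264301], P' = [101453577806985/47599716264301 75358155255243/47599716264301 -26411557558629/47599716264301; 75358155255243/47599716264301 74109373125846/47599716264301 -25630531878297/47599716264301; -26411557558629/47599716264301 -25630531878297/47599716264301 16779508772067/47599716264301]

step 0: x̄ = F·x = [-11, 6, -3]
step 0: P̄ = F·P·Fᵀ + Q = [13 -4 6; -4 6 -2; 6 -2 23]
step 0: y = z − H·x̄ = [21, -36]
step 0: S = H·P̄·Hᵀ + R = [258 58; 58 177]
step 0: K = P̄·Hᵀ·S⁻¹ = [6995/42302 -4253/21151; -1523/21151 3128/21151; 11651/42302 1437/21151]
step 0: x' = x̄ + K·y = [-12211/42302, -17685/21151, 14301/42302]
step 0: P' = (I − K·H)·P̄ = [111925/42302 43937/21151 -32645/42302; 43937/21151 42860/21151 -15661/21151; -32645/42302 -15661/21151 18649/42302]
step 1: x̄ = F·x = [-109463/42302, 49671/42302, 5505/42302]
step 1: P̄ = F·P·Fᵀ + Q = [1894995/42302 -525093/42302 832875/42302; -525093/42302 293919/42302 -227415/42302; 832875/42302 -227415/42302 596081/42302]
step 1: y = z − H·x̄ = [4172/21151, -463553/42302]
step 1: S = H·P̄·Hᵀ + R = [6170789/21151 -3583509/21151; -3583509/21151 9645617/42302]
step 1: K = P̄·Hᵀ·S⁻¹ = [375033249/1599829501 -334942761/1599829501; -25034856/1599829501 226393365/1599829501; 401835006/1599829501 106869575/1599829501]
step 1: x' = x̄ + K·y = [-395469187/1599829501, -607278219/1599829501, -883640003/1599829501]
step 1: P' = (I − K·H)·P̄ = [3422727378/1599829501 2540800131/1599829501 -890886960/1599829501; 2540800131/1599829501 2496008973/1599829501 -863623281/1599829501; -890886960/1599829501 -863623281/1599829501 564852324/1599829501]
step 2: x̄ = F·x = [-1121854809/1599829501, -276361784/1599829501, 1795428883/1599829501]
step 2: P̄ = F·P·Fᵀ + Q = [56383728243/1599829501 -15011114295/1599829501 24727088568/1599829501; -15011114295/1599829501 9587596362/1599829501 -6432747975/1599829501; 24727088568/1599829501 -6432747975/1599829501 19539706292/1599829501]
step 2: y = z − H·x̄ = [535056663/1599829501, -205993529/1599829501]
step 2: S = H·P̄·Hᵀ + R = [383803275281/1599829501 -197365647666/1599829501; -197365647666/1599829501 299905281197/1599829501]
step 2: K = P̄·Hᵀ·S⁻¹ = [11109452565549/47599716264301 -9885268321833/47599716264301; -766720189824/47599716264301 6783581703486/47599716264301; 11963484378786/47599716264301 3163512342167/47599716264301]
step 2: x' = x̄ + K·y = [-28390201984365/47599716264301, -9352468607390/47599716264301, 57013190658558/47599716264301]
step 2: P' = (I − K·H)·P̄ = [101453577806985/47599716264301 75358155255243/47599716264301 -26411557558629/47599716264301; 75358155255243/47599716264301 74109373125846/47599716264301 -25630531878297/47599716264301; -26411557558629/47599716264301 -25630531878297/47599716264301 16779508772067/47599716264301]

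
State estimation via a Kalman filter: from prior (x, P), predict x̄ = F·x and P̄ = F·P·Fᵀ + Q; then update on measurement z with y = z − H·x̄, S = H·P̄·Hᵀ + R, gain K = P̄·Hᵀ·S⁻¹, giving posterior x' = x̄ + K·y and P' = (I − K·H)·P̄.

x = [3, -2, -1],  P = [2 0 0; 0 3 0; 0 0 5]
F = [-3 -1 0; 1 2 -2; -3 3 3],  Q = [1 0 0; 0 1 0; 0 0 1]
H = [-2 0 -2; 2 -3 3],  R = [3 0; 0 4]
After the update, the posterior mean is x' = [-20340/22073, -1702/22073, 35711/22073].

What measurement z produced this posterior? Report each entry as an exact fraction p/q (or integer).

x̄ = F·x = [-7, 1, -18]
P̄ = F·P·Fᵀ + Q = [22 -12 9; -12 35 -18; 9 -18 91]
S = H·P̄·Hᵀ + R = [527 -904; -904 1802]
K = P̄·Hᵀ·S⁻¹ = [-7498/66219 341/132438; -9552/22073 -14067/44146; -24260/66219 1015/132438]
x' − x̄ = [134171/22073, -23775/22073, 433025/22073] = K·y
y = (KᵀK)⁻¹·Kᵀ·(x' − x̄) = [-52, 74]
z = y + H·x̄ = [-52, 74] + [50, -71] = [-2, 3]

z = [-2, 3]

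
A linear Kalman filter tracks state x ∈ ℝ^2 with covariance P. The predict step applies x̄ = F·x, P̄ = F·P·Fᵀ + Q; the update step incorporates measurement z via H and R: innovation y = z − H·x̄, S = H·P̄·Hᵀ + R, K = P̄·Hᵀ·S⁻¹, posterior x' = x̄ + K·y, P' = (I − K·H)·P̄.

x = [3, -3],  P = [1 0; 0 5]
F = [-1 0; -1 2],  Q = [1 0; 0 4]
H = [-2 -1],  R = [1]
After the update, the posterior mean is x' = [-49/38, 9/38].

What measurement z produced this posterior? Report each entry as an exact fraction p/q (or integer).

z = [2]

x̄ = F·x = [-3, -9]
P̄ = F·P·Fᵀ + Q = [2 1; 1 25]
S = H·P̄·Hᵀ + R = [38]
K = P̄·Hᵀ·S⁻¹ = [-5/38; -27/38]
x' − x̄ = [65/38, 351/38] = K·y
y = (KᵀK)⁻¹·Kᵀ·(x' − x̄) = [-13]
z = y + H·x̄ = [-13] + [15] = [2]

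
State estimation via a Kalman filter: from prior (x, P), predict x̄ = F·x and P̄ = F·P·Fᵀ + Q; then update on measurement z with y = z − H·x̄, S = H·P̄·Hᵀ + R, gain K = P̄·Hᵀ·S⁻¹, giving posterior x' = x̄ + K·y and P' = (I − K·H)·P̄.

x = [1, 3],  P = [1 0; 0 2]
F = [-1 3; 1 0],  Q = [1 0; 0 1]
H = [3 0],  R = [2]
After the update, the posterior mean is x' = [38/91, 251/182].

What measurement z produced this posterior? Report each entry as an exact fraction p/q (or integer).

x̄ = F·x = [8, 1]
P̄ = F·P·Fᵀ + Q = [20 -1; -1 2]
S = H·P̄·Hᵀ + R = [182]
K = P̄·Hᵀ·S⁻¹ = [30/91; -3/182]
x' − x̄ = [-690/91, 69/182] = K·y
y = (KᵀK)⁻¹·Kᵀ·(x' − x̄) = [-23]
z = y + H·x̄ = [-23] + [24] = [1]

z = [1]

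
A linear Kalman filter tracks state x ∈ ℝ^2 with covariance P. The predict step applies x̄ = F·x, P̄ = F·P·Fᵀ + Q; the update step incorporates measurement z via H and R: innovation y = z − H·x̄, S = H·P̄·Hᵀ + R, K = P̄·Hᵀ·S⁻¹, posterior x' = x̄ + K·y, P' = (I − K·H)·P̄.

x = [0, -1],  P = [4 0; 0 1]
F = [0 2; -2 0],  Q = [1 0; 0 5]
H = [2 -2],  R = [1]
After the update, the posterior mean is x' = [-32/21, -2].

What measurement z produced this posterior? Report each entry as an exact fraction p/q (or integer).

z = [1]

x̄ = F·x = [-2, 0]
P̄ = F·P·Fᵀ + Q = [5 0; 0 21]
S = H·P̄·Hᵀ + R = [105]
K = P̄·Hᵀ·S⁻¹ = [2/21; -2/5]
x' − x̄ = [10/21, -2] = K·y
y = (KᵀK)⁻¹·Kᵀ·(x' − x̄) = [5]
z = y + H·x̄ = [5] + [-4] = [1]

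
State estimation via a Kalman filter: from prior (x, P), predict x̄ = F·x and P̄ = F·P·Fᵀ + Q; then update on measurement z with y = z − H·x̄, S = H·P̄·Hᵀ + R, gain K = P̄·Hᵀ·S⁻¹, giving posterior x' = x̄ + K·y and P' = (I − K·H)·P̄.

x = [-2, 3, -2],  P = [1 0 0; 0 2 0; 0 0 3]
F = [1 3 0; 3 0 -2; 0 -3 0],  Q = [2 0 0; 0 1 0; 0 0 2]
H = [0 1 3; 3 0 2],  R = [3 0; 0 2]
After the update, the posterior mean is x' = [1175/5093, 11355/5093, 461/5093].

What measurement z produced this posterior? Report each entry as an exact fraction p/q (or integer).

z = [3, 1]

x̄ = F·x = [7, -2, -9]
P̄ = F·P·Fᵀ + Q = [21 3 -18; 3 22 0; -18 0 20]
S = H·P̄·Hᵀ + R = [205 -33; -33 55]
K = P̄·Hᵀ·S⁻¹ = [-87/463 1926/5093; 137/926 2571/10186; 129/463 -445/5093]
x' − x̄ = [-34476/5093, 21541/5093, 46298/5093] = K·y
y = (KᵀK)⁻¹·Kᵀ·(x' − x̄) = [32, -2]
z = y + H·x̄ = [32, -2] + [-29, 3] = [3, 1]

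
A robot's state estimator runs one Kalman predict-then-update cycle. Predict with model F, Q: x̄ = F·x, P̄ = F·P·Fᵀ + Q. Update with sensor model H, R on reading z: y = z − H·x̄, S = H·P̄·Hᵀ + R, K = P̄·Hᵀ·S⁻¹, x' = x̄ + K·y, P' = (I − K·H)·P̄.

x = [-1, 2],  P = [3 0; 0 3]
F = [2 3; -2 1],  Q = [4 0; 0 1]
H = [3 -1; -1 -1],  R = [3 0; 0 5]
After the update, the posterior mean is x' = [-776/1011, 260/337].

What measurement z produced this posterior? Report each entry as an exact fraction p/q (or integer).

z = [-3, 1]

x̄ = F·x = [4, 4]
P̄ = F·P·Fᵀ + Q = [43 -3; -3 16]
S = H·P̄·Hᵀ + R = [424 -107; -107 58]
K = P̄·Hᵀ·S⁻¹ = [3376/13143 -2836/13143; -947/4381 -2729/4381]
x' − x̄ = [-4820/1011, -1088/337] = K·y
y = (KᵀK)⁻¹·Kᵀ·(x' − x̄) = [-11, 9]
z = y + H·x̄ = [-11, 9] + [8, -8] = [-3, 1]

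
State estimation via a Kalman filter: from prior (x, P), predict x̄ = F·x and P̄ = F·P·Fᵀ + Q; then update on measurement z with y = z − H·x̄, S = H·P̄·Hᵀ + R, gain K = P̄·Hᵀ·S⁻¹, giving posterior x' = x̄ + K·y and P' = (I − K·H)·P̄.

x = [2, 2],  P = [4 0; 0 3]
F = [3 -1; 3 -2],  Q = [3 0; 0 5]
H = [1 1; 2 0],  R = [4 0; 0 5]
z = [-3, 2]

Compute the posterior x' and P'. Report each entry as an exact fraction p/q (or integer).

x̄ = F·x = [4, 2]
P̄ = F·P·Fᵀ + Q = [42 42; 42 53]
y = z − H·x̄ = [-9, -6]
S = H·P̄·Hᵀ + R = [183 168; 168 173]
K = P̄·Hᵀ·S⁻¹ = [28/229 84/229; 2323/3435 -196/1145]
x' = x̄ + K·y = [160/229, -3503/1145]
P' = (I − K·H)·P̄ = [210/229 -98/229; -98/229 10762/3435]

x' = [160/229, -3503/1145]
P' = [210/229 -98/229; -98/229 10762/3435]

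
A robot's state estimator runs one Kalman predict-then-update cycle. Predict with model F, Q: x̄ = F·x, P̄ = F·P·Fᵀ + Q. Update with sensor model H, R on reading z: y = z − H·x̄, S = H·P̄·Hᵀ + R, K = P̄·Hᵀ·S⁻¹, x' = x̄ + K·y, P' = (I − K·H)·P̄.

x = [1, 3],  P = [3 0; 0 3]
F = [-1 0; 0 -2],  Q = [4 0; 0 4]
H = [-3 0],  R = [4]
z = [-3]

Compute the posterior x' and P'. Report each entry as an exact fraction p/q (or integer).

x' = [59/67, -6]
P' = [28/67 0; 0 16]

x̄ = F·x = [-1, -6]
P̄ = F·P·Fᵀ + Q = [7 0; 0 16]
y = z − H·x̄ = [-6]
S = H·P̄·Hᵀ + R = [67]
K = P̄·Hᵀ·S⁻¹ = [-21/67; 0]
x' = x̄ + K·y = [59/67, -6]
P' = (I − K·H)·P̄ = [28/67 0; 0 16]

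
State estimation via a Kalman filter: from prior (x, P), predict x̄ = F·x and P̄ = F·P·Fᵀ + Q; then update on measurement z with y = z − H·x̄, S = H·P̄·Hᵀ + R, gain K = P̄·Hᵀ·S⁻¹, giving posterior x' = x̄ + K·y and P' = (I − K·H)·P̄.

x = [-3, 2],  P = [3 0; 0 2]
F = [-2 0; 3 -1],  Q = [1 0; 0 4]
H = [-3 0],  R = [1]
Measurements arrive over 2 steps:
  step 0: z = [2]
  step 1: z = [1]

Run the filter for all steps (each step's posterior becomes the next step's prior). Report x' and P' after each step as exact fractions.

step 0: x̄ = F·x = [6, -11]
step 0: P̄ = F·P·Fᵀ + Q = [13 -18; -18 33]
step 0: y = z − H·x̄ = [20]
step 0: S = H·P̄·Hᵀ + R = [118]
step 0: K = P̄·Hᵀ·S⁻¹ = [-39/118; 27/59]
step 0: x' = x̄ + K·y = [-36/59, -109/59]
step 0: P' = (I − K·H)·P̄ = [13/118 -9/59; -9/59 489/59]
step 1: x̄ = F·x = [72/59, 1/59]
step 1: P̄ = F·P·Fᵀ + Q = [85/59 -57/59; -57/59 1675/118]
step 1: y = z − H·x̄ = [275/59]
step 1: S = H·P̄·Hᵀ + R = [824/59]
step 1: K = P̄·Hᵀ·S⁻¹ = [-255/824; 171/824]
step 1: x' = x̄ + K·y = [-183/824, 811/824]
step 1: P' = (I − K·H)·P̄ = [85/824 -57/824; -57/824 11201/824]

step 0: x' = [-36/59, -109/59], P' = [13/118 -9/59; -9/59 489/59]
step 1: x' = [-183/824, 811/824], P' = [85/824 -57/824; -57/824 11201/824]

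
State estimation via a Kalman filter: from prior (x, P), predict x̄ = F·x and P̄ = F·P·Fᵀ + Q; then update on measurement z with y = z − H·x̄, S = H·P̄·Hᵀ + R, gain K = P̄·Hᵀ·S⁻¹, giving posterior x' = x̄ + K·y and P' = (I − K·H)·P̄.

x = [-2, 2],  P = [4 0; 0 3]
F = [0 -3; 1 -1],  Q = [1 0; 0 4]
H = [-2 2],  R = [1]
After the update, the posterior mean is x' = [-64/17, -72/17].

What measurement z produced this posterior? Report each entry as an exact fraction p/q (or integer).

z = [-1]

x̄ = F·x = [-6, -4]
P̄ = F·P·Fᵀ + Q = [28 9; 9 11]
S = H·P̄·Hᵀ + R = [85]
K = P̄·Hᵀ·S⁻¹ = [-38/85; 4/85]
x' − x̄ = [38/17, -4/17] = K·y
y = (KᵀK)⁻¹·Kᵀ·(x' − x̄) = [-5]
z = y + H·x̄ = [-5] + [4] = [-1]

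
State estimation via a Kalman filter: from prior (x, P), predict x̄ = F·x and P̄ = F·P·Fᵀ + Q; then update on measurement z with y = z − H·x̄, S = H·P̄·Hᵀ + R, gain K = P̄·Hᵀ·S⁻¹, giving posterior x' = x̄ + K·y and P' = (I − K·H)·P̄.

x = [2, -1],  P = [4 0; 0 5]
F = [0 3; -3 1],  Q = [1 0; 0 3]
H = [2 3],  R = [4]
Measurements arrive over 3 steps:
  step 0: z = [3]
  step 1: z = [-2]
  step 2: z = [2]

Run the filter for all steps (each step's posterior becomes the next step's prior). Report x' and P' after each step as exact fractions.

step 0: x' = [909/382, -122/191], P' = [16375/764 -5367/382; -5367/382 1843/191]
step 1: x' = [1054271/737831, -5999308/3689155], P' = [1859743/737831 -1109058/737831; -1109058/737831 4899224/3689155]
step 2: x' = [-521908943/544372616, 674582947/544372616], P' = [343986775/136093154 -205209501/136093154; -205209501/136093154 180805597/136093154]

step 0: x̄ = F·x = [-3, -7]
step 0: P̄ = F·P·Fᵀ + Q = [46 15; 15 44]
step 0: y = z − H·x̄ = [30]
step 0: S = H·P̄·Hᵀ + R = [764]
step 0: K = P̄·Hᵀ·S⁻¹ = [137/764; 81/382]
step 0: x' = x̄ + K·y = [909/382, -122/191]
step 0: P' = (I − K·H)·P̄ = [16375/764 -5367/382; -5367/382 1843/191]
step 1: x̄ = F·x = [-366/191, -2971/382]
step 1: P̄ = F·P·Fᵀ + Q = [16778/191 59361/382; 59361/382 221443/764]
step 1: y = z − H·x̄ = [9613/382]
step 1: S = H·P̄·Hᵀ + R = [3689155/764]
step 1: K = P̄·Hᵀ·S⁻¹ = [98078/737831; 901773/3689155]
step 1: x' = x̄ + K·y = [1054271/737831, -5999308/3689155]
step 1: P' = (I − K·H)·P̄ = [1859743/737831 -1109058/737831; -1109058/737831 4899224/3689155]
step 2: x̄ = F·x = [-17997924/3689155, -21813373/3689155]
step 2: P̄ = F·P·Fᵀ + Q = [47782171/3689155 64605282/3689155; 64605282/3689155 132926864/3689155]
step 2: y = z − H·x̄ = [108814277/3689155]
step 2: S = H·P̄·Hᵀ + R = [2177490464/3689155]
step 2: K = P̄·Hᵀ·S⁻¹ = [72345047/544372616; 131997789/544372616]
step 2: x' = x̄ + K·y = [-521908943/544372616, 674582947/544372616]
step 2: P' = (I − K·H)·P̄ = [343986775/136093154 -205209501/136093154; -205209501/136093154 180805597/136093154]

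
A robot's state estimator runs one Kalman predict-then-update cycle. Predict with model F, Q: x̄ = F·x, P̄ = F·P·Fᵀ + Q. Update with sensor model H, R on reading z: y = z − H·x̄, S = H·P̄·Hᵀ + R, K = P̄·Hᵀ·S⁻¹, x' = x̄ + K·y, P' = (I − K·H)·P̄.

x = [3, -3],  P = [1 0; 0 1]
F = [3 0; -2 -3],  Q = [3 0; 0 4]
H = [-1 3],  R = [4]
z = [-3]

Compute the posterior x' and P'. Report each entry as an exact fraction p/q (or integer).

x' = [387/41, 444/205]
P' = [312/41 96/41; 96/41 236/205]

x̄ = F·x = [9, 3]
P̄ = F·P·Fᵀ + Q = [12 -6; -6 17]
y = z − H·x̄ = [-3]
S = H·P̄·Hᵀ + R = [205]
K = P̄·Hᵀ·S⁻¹ = [-6/41; 57/205]
x' = x̄ + K·y = [387/41, 444/205]
P' = (I − K·H)·P̄ = [312/41 96/41; 96/41 236/205]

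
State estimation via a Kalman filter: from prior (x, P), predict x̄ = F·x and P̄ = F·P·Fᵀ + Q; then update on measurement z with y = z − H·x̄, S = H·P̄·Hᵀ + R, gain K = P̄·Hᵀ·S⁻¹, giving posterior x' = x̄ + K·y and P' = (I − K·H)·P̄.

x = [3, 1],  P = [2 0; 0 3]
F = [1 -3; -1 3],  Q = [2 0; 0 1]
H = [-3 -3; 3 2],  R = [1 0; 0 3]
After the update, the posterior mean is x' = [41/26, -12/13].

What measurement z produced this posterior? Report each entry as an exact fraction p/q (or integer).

z = [-2, 3]

x̄ = F·x = [0, 0]
P̄ = F·P·Fᵀ + Q = [31 -29; -29 30]
S = H·P̄·Hᵀ + R = [28 -24; -24 54]
K = P̄·Hᵀ·S⁻¹ = [43/78 209/234; -45/52 -23/26]
x' − x̄ = [41/26, -12/13] = K·y
y = (KᵀK)⁻¹·Kᵀ·(x' − x̄) = [-2, 3]
z = y + H·x̄ = [-2, 3] + [0, 0] = [-2, 3]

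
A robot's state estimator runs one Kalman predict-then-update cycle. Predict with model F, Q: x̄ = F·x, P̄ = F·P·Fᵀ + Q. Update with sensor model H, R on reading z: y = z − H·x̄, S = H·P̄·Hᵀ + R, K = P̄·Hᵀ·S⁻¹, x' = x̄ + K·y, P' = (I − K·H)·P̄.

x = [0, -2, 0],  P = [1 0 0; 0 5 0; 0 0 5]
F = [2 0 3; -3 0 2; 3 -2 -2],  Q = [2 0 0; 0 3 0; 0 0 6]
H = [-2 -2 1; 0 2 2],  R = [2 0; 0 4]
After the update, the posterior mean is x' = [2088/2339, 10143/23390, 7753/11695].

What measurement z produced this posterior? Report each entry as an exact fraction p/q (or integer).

x̄ = F·x = [0, 0, 4]
P̄ = F·P·Fᵀ + Q = [51 24 -24; 24 32 -29; -24 -29 55]
S = H·P̄·Hᵀ + R = [793 40; 40 120]
K = P̄·Hᵀ·S⁻¹ = [-522/2339 174/2339; -429/2339 5199/46780; 431/2339 8699/23390]
x' − x̄ = [2088/2339, 10143/23390, -39027/11695] = K·y
y = (KᵀK)⁻¹·Kᵀ·(x' − x̄) = [-6, -6]
z = y + H·x̄ = [-6, -6] + [4, 8] = [-2, 2]

z = [-2, 2]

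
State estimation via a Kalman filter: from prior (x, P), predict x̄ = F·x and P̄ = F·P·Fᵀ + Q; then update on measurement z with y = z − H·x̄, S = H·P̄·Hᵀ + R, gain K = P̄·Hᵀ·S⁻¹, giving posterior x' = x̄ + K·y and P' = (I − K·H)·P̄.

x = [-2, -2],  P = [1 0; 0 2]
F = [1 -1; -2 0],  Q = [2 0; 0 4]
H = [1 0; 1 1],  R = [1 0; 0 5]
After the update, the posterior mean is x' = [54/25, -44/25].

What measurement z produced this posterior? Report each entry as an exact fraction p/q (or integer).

z = [3, -3]

x̄ = F·x = [0, 4]
P̄ = F·P·Fᵀ + Q = [5 -2; -2 8]
S = H·P̄·Hᵀ + R = [6 3; 3 14]
K = P̄·Hᵀ·S⁻¹ = [61/75 1/25; -46/75 14/25]
x' − x̄ = [54/25, -144/25] = K·y
y = (KᵀK)⁻¹·Kᵀ·(x' − x̄) = [3, -7]
z = y + H·x̄ = [3, -7] + [0, 4] = [3, -3]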